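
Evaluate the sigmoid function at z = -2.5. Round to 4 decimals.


First, exp(2.5000) = 12.1825.
Then sigma(z) = 1/(1 + 12.1825) = 0.0759.

0.0759


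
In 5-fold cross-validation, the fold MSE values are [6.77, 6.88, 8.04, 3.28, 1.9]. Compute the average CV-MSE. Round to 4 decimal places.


Total MSE across folds = 26.8700.
CV-MSE = 26.8700/5 = 5.3740.

5.3740


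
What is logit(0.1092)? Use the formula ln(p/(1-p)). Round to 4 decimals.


The odds are p/(1-p) = 0.1092 / 0.8908 = 0.1226.
logit(p) = ln(0.1226) = -2.0989.

-2.0989


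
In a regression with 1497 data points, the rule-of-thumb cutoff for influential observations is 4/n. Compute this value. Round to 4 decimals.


Using the rule of thumb:
Threshold = 4 / 1497 = 0.0027.

0.0027


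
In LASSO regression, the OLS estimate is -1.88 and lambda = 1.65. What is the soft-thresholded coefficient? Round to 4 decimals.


Absolute value: |-1.88| = 1.88.
Compare to lambda = 1.65.
Since |beta| > lambda, coefficient = sign(beta)*(|beta| - lambda) = -0.2300.

-0.2300


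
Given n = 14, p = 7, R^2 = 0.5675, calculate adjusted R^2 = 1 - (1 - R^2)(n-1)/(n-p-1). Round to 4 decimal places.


Adjusted R^2 = 1 - (1 - R^2) * (n-1)/(n-p-1).
(1 - R^2) = 0.4325.
(n-1)/(n-p-1) = 13/6.
(1 - R^2) * (n-1) = 0.4325 * 13 = 5.6225.
Divide by (n-p-1): 5.6225 / 6 = 0.9371.
Adj R^2 = 1 - 0.9371 = 0.0629.

0.0629


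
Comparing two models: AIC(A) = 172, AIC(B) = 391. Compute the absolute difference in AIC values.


Absolute difference = |172 - 391| = 219.
The model with lower AIC (A) is preferred.

219


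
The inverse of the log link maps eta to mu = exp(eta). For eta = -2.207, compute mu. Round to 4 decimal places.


Apply the inverse link:
mu = e^-2.207 = 0.1100.

0.1100


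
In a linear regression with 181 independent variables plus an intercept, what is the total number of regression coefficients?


Each predictor gets one coefficient, plus one intercept.
Total parameters = 181 + 1 = 182.

182


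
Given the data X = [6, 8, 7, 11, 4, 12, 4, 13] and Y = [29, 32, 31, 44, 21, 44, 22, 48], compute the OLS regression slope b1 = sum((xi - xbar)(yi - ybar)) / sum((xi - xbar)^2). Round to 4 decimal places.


The sample means are xbar = 8.1250 and ybar = 33.8750.
Compute S_xx = 86.8750 and S_xy = 253.1250.
Slope b1 = S_xy / S_xx = 253.1250 / 86.8750 = 2.9137.

2.9137


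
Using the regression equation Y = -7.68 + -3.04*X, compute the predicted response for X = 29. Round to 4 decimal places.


Plug X = 29 into Y = -7.68 + -3.04*X:
Y = -7.68 + -88.1600 = -95.8400.

-95.8400


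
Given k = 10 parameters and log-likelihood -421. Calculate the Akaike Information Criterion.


AIC = 2k - 2*loglik = 2(10) - 2(-421).
= 20 + 842 = 862.

862


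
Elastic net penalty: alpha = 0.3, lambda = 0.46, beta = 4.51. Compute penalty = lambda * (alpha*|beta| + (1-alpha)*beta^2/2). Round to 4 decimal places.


Compute:
L1 = 0.3 * 4.51 = 1.3530.
L2 = 0.7 * 4.51^2 / 2 = 7.1190.
Penalty = 0.46 * (1.3530 + 7.1190) = 3.8971.

3.8971


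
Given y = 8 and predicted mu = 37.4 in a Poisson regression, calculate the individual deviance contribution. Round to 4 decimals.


y/mu = 8/37.4 = 0.213904 (approx.), and ln(8/37.4) = -1.542229.
y * ln(y/mu) = 8 * -1.542229 = -12.337832.
y - mu = -29.4.
D = 2 * (-12.337832 - -29.4) = 34.124336, which rounds to 34.1243.

34.1243


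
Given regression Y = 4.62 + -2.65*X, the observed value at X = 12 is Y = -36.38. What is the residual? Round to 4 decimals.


Predicted = 4.62 + -2.65 * 12 = -27.1800.
Residual = -36.38 - -27.1800 = -9.2000.

-9.2000


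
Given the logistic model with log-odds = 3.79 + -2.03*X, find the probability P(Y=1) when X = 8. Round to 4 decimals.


Linear predictor: z = 3.79 + -2.03 * 8 = -12.4500.
P = 1/(1 + exp(12.4500)) = 1/(1 + 255250.3226) = 0.0000.

0.0000


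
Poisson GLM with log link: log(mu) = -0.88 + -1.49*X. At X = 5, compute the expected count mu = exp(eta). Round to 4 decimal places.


Compute eta = -0.88 + -1.49 * 5 = -8.3300.
Apply inverse link: mu = e^-8.3300 = 0.0002.

0.0002


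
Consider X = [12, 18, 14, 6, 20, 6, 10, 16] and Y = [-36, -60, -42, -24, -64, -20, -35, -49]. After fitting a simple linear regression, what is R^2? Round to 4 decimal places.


Fit the OLS line: b0 = -3.2663, b1 = -2.9791.
SSres = 45.9164.
SStot = 1745.5000.
R^2 = 1 - 45.9164/1745.5000 = 0.9737.

0.9737


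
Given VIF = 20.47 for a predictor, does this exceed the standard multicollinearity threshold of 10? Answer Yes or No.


Check: VIF = 20.47 vs threshold = 10.
Since 20.47 >= 10, the answer is Yes.

Yes


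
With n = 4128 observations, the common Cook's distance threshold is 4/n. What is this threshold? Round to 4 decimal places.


Using the rule of thumb:
Threshold = 4 / 4128 = 0.0010.

0.0010


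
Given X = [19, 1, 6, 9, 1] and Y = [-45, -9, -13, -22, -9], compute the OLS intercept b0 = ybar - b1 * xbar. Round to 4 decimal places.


First find the slope: b1 = -2.0082.
Means: xbar = 7.2000, ybar = -19.6000.
b0 = ybar - b1 * xbar = -19.6000 - -2.0082 * 7.2000 = -5.1413.

-5.1413


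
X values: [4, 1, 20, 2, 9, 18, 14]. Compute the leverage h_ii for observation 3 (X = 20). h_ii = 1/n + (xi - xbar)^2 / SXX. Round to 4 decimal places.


Mean of X: xbar = 9.7143.
SXX = 361.4286.
For X = 20: h = 1/7 + (20 - 9.7143)^2/361.4286 = 0.4356.

0.4356


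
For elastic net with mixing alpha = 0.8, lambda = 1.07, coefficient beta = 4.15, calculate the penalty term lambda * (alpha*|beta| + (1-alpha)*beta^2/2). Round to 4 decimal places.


L1 component = 0.8 * |4.15| = 3.3200.
L2 component = 0.2 * 4.15^2 / 2 = 1.7223.
Penalty = 1.07 * (3.3200 + 1.7223) = 1.07 * 5.0423 = 5.3952.

5.3952


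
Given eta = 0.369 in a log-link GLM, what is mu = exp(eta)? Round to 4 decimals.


mu = exp(eta) = exp(0.369).
= 1.4463.

1.4463


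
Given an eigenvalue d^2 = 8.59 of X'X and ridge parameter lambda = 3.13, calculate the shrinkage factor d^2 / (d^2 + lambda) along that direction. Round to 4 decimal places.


Compute the denominator: 8.59 + 3.13 = 11.7200.
Shrinkage factor = 8.59 / 11.7200 = 0.7329.

0.7329


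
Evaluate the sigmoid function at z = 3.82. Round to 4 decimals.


exp(-3.8200) = 0.0219.
1 + exp(-z) = 1.0219.
sigmoid = 1/1.0219 = 0.9785.

0.9785


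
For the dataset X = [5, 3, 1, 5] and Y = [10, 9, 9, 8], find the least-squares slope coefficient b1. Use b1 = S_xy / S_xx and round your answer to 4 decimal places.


First compute the means: xbar = 3.5000, ybar = 9.0000.
Then S_xx = sum((xi - xbar)^2) = 11.0000.
S_xy = sum((xi - xbar)(yi - ybar)) = 0.0000.
b1 = S_xy / S_xx = 0.0000 / 11.0000 = 0.0000.

0.0000


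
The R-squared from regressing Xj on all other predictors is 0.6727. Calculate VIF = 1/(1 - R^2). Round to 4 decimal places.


Denominator: 1 - 0.6727 = 0.3273.
VIF = 1 / 0.3273 = 3.0553.

3.0553


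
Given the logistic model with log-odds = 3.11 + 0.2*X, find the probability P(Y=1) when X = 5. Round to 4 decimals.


Compute z = 3.11 + (0.2)(5) = 4.1100.
exp(-z) = 0.0164.
P = 1/(1 + 0.0164) = 0.9839.

0.9839


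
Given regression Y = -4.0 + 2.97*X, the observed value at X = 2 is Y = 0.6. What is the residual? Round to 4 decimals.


Compute yhat = -4.0 + (2.97)(2) = 1.9400.
Residual = actual - predicted = 0.6 - 1.9400 = -1.3400.

-1.3400


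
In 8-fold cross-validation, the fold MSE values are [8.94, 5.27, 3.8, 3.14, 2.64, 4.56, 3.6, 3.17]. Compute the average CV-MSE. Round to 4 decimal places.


Sum of fold MSEs = 35.1200.
Average = 35.1200 / 8 = 4.3900.

4.3900


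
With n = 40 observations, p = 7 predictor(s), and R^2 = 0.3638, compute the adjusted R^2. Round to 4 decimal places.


Plug in: Adj R^2 = 1 - (1 - 0.3638) * 39/32.
= 1 - 0.6362 * 39/32
= 1 - 24.8118 / 32
= 1 - 0.7754 = 0.2246.

0.2246


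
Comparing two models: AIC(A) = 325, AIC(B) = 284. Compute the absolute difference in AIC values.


Absolute difference = |325 - 284| = 41.
The model with lower AIC (B) is preferred.

41


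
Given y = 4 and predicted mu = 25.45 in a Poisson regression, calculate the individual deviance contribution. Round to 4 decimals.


Compute y*ln(y/mu) = 4*ln(4/25.45) = 4*-1.850421 = -7.401684.
y - mu = -21.45.
D = 2*(-7.401684 - (-21.45)) = 28.096632, which rounds to 28.0966.

28.0966


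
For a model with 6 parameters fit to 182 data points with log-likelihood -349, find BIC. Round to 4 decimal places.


k * ln(n) = 6 * ln(182) = 6 * 5.204007 = 31.224042.
-2 * loglik = -2 * (-349) = 698.
BIC = 31.224042 + 698 = 729.224042, which rounds to 729.2240.

729.2240


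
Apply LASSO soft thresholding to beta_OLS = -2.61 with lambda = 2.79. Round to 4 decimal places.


|beta_OLS| = 2.61.
lambda = 2.79.
Since |beta| <= lambda, the coefficient is set to 0.
Result = 0.0000.

0.0000


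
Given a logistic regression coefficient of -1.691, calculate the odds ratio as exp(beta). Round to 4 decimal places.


The odds ratio is computed as:
OR = e^(-1.691) = 0.1843.

0.1843


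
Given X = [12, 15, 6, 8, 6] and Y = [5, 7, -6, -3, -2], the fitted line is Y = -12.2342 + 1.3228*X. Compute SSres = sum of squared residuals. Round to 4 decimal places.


Predicted values from Y = -12.2342 + 1.3228*X.
Residuals: [1.3606, -0.6078, -1.7026, -1.3482, 2.2974].
SSres = 12.2152.

12.2152


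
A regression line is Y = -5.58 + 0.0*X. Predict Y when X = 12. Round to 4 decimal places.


Substitute X = 12 into the equation:
Y = -5.58 + 0.0 * 12 = -5.58 + 0.0000 = -5.5800.

-5.5800


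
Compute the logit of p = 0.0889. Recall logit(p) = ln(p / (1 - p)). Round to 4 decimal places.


Compute the odds: 0.0889/0.9111 = 0.0976.
Take the natural log: ln(0.0976) = -2.3271.

-2.3271


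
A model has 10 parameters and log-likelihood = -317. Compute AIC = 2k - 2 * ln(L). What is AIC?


AIC = 2*10 - 2*(-317).
= 20 + 634 = 654.

654


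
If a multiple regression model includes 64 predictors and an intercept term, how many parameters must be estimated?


Including the intercept, the model has 64 predictor coefficients + 1 intercept.
Total = 65.

65


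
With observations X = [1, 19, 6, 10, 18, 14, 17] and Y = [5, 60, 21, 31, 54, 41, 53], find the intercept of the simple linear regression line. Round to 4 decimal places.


Compute b1 = 2.9475 from the OLS formula.
With xbar = 12.1429 and ybar = 37.8571, the intercept is:
b0 = 37.8571 - 2.9475 * 12.1429 = 2.0660.

2.0660


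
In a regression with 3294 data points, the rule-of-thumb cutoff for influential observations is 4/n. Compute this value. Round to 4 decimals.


Cook's distance cutoff = 4/n = 4/3294.
= 0.0012.

0.0012


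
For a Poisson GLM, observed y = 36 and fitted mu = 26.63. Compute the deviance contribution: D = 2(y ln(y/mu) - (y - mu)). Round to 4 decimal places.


Compute y*ln(y/mu) = 36*ln(36/26.63) = 36*0.301481 = 10.853316.
y - mu = 9.37.
D = 2*(10.853316 - (9.37)) = 2.966632, which rounds to 2.9666.

2.9666


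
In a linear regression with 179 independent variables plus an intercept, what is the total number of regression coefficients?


Each predictor gets one coefficient, plus one intercept.
Total parameters = 179 + 1 = 180.

180


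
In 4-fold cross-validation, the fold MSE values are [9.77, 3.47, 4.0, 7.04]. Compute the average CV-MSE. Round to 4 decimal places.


Sum of fold MSEs = 24.2800.
Average = 24.2800 / 4 = 6.0700.

6.0700


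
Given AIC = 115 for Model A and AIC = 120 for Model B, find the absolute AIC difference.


|AIC_A - AIC_B| = |115 - 120| = 5.
Model A is preferred (lower AIC).

5


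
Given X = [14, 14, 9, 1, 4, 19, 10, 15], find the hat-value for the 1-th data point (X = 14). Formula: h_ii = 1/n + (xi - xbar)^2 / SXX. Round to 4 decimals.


n = 8, xbar = 10.7500.
SXX = sum((xi - xbar)^2) = 251.5000.
h = 1/8 + (14 - 10.7500)^2 / 251.5000 = 0.1670.

0.1670


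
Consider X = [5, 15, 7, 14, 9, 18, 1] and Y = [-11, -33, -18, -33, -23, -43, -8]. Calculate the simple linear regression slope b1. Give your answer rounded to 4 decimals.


First compute the means: xbar = 9.8571, ybar = -24.1429.
Then S_xx = sum((xi - xbar)^2) = 220.8571.
S_xy = sum((xi - xbar)(yi - ybar)) = -461.1429.
b1 = S_xy / S_xx = -461.1429 / 220.8571 = -2.0880.

-2.0880


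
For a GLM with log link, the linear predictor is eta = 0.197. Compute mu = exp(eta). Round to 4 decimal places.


The inverse log link gives:
mu = exp(0.197) = 1.2177.

1.2177


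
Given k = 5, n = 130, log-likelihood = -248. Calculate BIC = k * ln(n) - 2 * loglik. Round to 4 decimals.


ln(130) = 4.867534.
k * ln(n) = 5 * 4.867534 = 24.337670.
-2L = 496.
BIC = 24.337670 + 496 = 520.337670, which rounds to 520.3377.

520.3377


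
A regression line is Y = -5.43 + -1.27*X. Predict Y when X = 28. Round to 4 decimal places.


Substitute X = 28 into the equation:
Y = -5.43 + -1.27 * 28 = -5.43 + -35.5600 = -40.9900.

-40.9900


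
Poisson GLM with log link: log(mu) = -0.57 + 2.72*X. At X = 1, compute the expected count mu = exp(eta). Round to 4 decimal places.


eta = -0.57 + 2.72 * 1 = 2.1500.
mu = exp(2.1500) = 8.5849.

8.5849


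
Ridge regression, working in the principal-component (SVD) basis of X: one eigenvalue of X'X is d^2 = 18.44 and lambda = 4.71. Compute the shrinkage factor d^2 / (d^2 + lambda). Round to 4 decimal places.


d^2 + lambda = 18.44 + 4.71 = 23.1500.
Shrinkage factor = 18.44/23.1500 = 0.7965.

0.7965


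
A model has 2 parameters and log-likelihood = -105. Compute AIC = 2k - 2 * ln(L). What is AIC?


Compute:
2k = 2*2 = 4.
-2*loglik = -2*(-105) = 210.
AIC = 4 + 210 = 214.

214


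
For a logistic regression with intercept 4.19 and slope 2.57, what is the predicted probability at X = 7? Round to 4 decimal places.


Compute z = 4.19 + (2.57)(7) = 22.1800.
exp(-z) = 0.0000.
P = 1/(1 + 0.0000) = 1.0000.

1.0000


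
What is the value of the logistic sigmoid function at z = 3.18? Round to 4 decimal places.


First, exp(-3.1800) = 0.0416.
Then sigma(z) = 1/(1 + 0.0416) = 0.9601.

0.9601


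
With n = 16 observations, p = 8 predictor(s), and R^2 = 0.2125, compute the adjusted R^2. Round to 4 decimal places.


Adjusted R^2 = 1 - (1 - R^2) * (n-1)/(n-p-1).
(1 - R^2) = 0.7875.
(n-1)/(n-p-1) = 15/7.
(1 - R^2) * (n-1) = 0.7875 * 15 = 11.8125.
Divide by (n-p-1): 11.8125 / 7 = 1.6875.
Adj R^2 = 1 - 1.6875 = -0.6875.

-0.6875


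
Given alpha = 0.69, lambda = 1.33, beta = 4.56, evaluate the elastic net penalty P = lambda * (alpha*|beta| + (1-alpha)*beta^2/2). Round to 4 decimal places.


Compute:
L1 = 0.69 * 4.56 = 3.1464.
L2 = 0.31 * 4.56^2 / 2 = 3.2230.
Penalty = 1.33 * (3.1464 + 3.2230) = 8.4713.

8.4713


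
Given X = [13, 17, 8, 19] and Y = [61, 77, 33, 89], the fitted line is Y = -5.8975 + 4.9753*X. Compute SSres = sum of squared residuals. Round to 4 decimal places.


For each point, residual = actual - predicted.
Residuals: [2.2186, -1.6826, -0.9049, 0.3668].
Sum of squared residuals = 8.7067.

8.7067


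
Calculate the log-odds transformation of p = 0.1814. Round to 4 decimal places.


1 - p = 0.8186.
p/(1-p) = 0.2216.
logit = ln(0.2216) = -1.5069.

-1.5069


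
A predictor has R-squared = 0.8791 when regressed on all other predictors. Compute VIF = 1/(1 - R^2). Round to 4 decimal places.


VIF = 1 / (1 - 0.8791).
= 1 / 0.1209 = 8.2713.

8.2713


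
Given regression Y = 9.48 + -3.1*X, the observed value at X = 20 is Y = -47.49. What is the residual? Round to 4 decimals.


Fitted value at X = 20 is yhat = 9.48 + -3.1*20 = -52.5200.
Residual = -47.49 - -52.5200 = 5.0300.

5.0300


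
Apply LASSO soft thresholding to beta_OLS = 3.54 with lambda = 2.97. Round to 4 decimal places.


Check: |3.54| = 3.54 vs lambda = 2.97.
Since |beta| > lambda, coefficient = sign(beta)*(|beta| - lambda) = 0.5700.
Soft-thresholded coefficient = 0.5700.

0.5700


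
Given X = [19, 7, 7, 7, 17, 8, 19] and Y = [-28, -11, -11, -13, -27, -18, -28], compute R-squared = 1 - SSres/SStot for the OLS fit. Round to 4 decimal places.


Fit the OLS line: b0 = -3.7276, b1 = -1.3084.
SSres = 23.3591.
SStot = 389.7143.
R^2 = 1 - 23.3591/389.7143 = 0.9401.

0.9401


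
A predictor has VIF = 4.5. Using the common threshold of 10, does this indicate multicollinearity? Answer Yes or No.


Check: VIF = 4.5 vs threshold = 10.
Since 4.5 < 10, the answer is No.

No


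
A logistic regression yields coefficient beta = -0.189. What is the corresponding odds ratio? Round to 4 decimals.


Odds ratio = exp(beta) = exp(-0.189).
= 0.8278.

0.8278


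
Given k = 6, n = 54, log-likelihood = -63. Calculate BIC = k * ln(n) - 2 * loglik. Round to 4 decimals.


k * ln(n) = 6 * ln(54) = 6 * 3.988984 = 23.933904.
-2 * loglik = -2 * (-63) = 126.
BIC = 23.933904 + 126 = 149.933904, which rounds to 149.9339.

149.9339


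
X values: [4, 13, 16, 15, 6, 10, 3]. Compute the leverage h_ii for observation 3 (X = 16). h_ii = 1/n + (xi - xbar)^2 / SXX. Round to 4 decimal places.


n = 7, xbar = 9.5714.
SXX = sum((xi - xbar)^2) = 169.7143.
h = 1/7 + (16 - 9.5714)^2 / 169.7143 = 0.3864.

0.3864


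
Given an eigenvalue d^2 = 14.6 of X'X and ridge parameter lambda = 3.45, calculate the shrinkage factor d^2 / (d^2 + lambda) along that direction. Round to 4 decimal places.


Denominator = d^2 + lambda = 14.6 + 3.45 = 18.0500.
Shrinkage = 14.6 / 18.0500 = 0.8089.

0.8089


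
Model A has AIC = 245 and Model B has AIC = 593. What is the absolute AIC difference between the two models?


Absolute difference = |245 - 593| = 348.
The model with lower AIC (A) is preferred.

348


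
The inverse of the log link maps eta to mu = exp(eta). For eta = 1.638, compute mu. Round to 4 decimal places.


Apply the inverse link:
mu = e^1.638 = 5.1449.

5.1449


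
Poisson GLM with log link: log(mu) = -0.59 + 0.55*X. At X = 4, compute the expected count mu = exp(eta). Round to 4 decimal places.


Linear predictor: eta = -0.59 + (0.55)(4) = 1.6100.
Expected count: mu = exp(1.6100) = 5.0028.

5.0028


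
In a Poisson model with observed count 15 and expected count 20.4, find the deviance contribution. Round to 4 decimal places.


First: ln(15/20.4) = -0.307485.
Then: 15 * -0.307485 = -4.612275.
y - mu = 15 - 20.4 = -5.4.
D = 2(-4.612275 - -5.4) = 1.575450, which rounds to 1.5755.

1.5755


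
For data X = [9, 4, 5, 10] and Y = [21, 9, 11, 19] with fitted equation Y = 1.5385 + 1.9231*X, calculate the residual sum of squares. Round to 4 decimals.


Predicted values from Y = 1.5385 + 1.9231*X.
Residuals: [2.1536, -0.2309, -0.1540, -1.7695].
SSres = 7.8462.

7.8462


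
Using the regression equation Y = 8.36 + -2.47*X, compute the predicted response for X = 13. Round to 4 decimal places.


Substitute X = 13 into the equation:
Y = 8.36 + -2.47 * 13 = 8.36 + -32.1100 = -23.7500.

-23.7500


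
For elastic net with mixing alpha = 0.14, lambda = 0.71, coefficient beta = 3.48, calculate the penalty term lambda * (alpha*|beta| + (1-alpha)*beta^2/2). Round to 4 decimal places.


alpha * |beta| = 0.14 * 3.48 = 0.4872.
(1-alpha) * beta^2/2 = 0.86 * 12.1104/2 = 5.2075.
Total = 0.71 * (0.4872 + 5.2075) = 4.0432.

4.0432


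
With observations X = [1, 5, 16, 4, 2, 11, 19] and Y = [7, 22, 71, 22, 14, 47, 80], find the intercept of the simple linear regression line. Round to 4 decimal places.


First find the slope: b1 = 4.0433.
Means: xbar = 8.2857, ybar = 37.5714.
b0 = ybar - b1 * xbar = 37.5714 - 4.0433 * 8.2857 = 4.0697.

4.0697


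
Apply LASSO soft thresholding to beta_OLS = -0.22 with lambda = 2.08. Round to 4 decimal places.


Absolute value: |-0.22| = 0.22.
Compare to lambda = 2.08.
Since |beta| <= lambda, the coefficient is set to 0.

0.0000


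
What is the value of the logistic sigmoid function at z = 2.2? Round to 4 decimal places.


Compute exp(-2.2000) = 0.1108.
Sigmoid = 1 / (1 + 0.1108) = 1 / 1.1108 = 0.9002.

0.9002


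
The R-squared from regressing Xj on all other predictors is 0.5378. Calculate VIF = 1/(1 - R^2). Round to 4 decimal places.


Using VIF = 1/(1 - R^2_j):
1 - 0.5378 = 0.4622.
VIF = 2.1636.

2.1636


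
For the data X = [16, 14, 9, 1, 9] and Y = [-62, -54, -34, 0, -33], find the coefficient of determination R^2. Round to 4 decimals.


After computing the OLS fit (b0=3.9377, b1=-4.1365):
SSres = 0.6884, SStot = 2307.2000.
R^2 = 1 - 0.6884/2307.2000 = 0.9997.

0.9997


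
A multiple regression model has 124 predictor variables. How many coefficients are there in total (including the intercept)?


Total coefficients = number of predictors + 1 (for the intercept).
= 124 + 1 = 125.

125


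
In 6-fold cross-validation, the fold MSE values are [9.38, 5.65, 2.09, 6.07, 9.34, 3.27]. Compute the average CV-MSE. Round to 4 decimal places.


Total MSE across folds = 35.8000.
CV-MSE = 35.8000/6 = 5.9667.

5.9667


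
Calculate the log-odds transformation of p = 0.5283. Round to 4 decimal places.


Compute the odds: 0.5283/0.4717 = 1.1200.
Take the natural log: ln(1.1200) = 0.1133.

0.1133


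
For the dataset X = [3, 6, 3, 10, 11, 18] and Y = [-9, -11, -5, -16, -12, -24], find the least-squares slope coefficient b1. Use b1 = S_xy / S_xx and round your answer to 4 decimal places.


Calculate xbar = 8.5000, ybar = -12.8333.
S_xx = 165.5000, S_xy = -177.5000.
Using b1 = S_xy / S_xx = -177.5000 / 165.5000, we get b1 = -1.0725.

-1.0725


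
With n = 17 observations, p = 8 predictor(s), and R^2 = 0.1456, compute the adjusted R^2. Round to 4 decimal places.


Using the formula:
(1 - 0.1456) = 0.8544.
Multiply by 16/8: 0.8544 * 16 = 13.6704, then 13.6704 / 8 = 1.7088.
Adj R^2 = 1 - 1.7088 = -0.7088.

-0.7088


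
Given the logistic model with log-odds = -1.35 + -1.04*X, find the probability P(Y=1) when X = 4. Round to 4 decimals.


z = -1.35 + -1.04 * 4 = -5.5100.
Sigmoid: P = 1 / (1 + exp(5.5100)) = 0.0040.

0.0040


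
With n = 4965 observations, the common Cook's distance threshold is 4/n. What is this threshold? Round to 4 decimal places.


Using the rule of thumb:
Threshold = 4 / 4965 = 0.0008.

0.0008


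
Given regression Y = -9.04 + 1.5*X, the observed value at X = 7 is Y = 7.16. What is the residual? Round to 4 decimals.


Fitted value at X = 7 is yhat = -9.04 + 1.5*7 = 1.4600.
Residual = 7.16 - 1.4600 = 5.7000.

5.7000


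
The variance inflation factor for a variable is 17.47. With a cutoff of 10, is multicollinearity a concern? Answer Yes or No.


The threshold is 10.
VIF = 17.47 is >= 10.
Multicollinearity indication: Yes.

Yes


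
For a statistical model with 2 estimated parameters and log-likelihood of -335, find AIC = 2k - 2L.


AIC = 2k - 2*loglik = 2(2) - 2(-335).
= 4 + 670 = 674.

674


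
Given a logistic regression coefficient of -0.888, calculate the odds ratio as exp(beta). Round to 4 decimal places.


Odds ratio = exp(beta) = exp(-0.888).
= 0.4115.

0.4115


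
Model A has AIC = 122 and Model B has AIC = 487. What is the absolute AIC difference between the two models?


Absolute difference = |122 - 487| = 365.
The model with lower AIC (A) is preferred.

365


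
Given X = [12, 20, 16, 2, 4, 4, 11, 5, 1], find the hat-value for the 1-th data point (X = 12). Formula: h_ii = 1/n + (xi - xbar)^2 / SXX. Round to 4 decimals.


Compute xbar = 8.3333 with n = 9 observations.
SXX = 358.0000.
Leverage = 1/9 + (12 - 8.3333)^2/358.0000 = 0.1487.

0.1487


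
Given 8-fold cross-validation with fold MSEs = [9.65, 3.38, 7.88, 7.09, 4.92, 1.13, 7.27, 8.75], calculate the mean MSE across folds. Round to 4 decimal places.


Add all fold MSEs: 50.0700.
Divide by k = 8: 50.0700/8 = 6.2588.

6.2588


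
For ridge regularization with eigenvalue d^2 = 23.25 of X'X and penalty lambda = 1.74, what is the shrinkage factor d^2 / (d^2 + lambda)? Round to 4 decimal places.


Denominator = d^2 + lambda = 23.25 + 1.74 = 24.9900.
Shrinkage = 23.25 / 24.9900 = 0.9304.

0.9304


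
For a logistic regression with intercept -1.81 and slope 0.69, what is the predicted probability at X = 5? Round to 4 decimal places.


z = -1.81 + 0.69 * 5 = 1.6400.
Sigmoid: P = 1 / (1 + exp(-1.6400)) = 0.8375.

0.8375


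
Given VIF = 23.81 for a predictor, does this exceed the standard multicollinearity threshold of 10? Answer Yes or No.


Check: VIF = 23.81 vs threshold = 10.
Since 23.81 >= 10, the answer is Yes.

Yes


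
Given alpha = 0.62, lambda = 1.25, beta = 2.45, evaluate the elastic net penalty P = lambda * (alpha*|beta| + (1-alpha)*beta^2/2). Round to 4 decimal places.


L1 component = 0.62 * |2.45| = 1.5190.
L2 component = 0.38 * 2.45^2 / 2 = 1.1405.
Penalty = 1.25 * (1.5190 + 1.1405) = 1.25 * 2.6595 = 3.3243.

3.3243


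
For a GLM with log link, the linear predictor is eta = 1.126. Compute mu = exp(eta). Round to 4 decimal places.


The inverse log link gives:
mu = exp(1.126) = 3.0833.

3.0833


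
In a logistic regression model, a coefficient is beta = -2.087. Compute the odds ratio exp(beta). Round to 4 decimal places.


The odds ratio is computed as:
OR = e^(-2.087) = 0.1241.

0.1241


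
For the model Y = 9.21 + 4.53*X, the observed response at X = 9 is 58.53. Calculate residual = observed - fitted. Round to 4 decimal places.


Fitted value at X = 9 is yhat = 9.21 + 4.53*9 = 49.9800.
Residual = 58.53 - 49.9800 = 8.5500.

8.5500


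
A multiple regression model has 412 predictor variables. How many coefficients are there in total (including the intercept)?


Total coefficients = number of predictors + 1 (for the intercept).
= 412 + 1 = 413.

413


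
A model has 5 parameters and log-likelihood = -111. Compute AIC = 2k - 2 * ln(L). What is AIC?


AIC = 2*5 - 2*(-111).
= 10 + 222 = 232.

232


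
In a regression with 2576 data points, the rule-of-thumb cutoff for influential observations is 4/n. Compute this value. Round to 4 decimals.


Cook's distance cutoff = 4/n = 4/2576.
= 0.0016.

0.0016


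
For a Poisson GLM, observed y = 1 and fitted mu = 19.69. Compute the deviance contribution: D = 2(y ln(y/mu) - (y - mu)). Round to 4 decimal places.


y/mu = 1/19.69 = 0.050787 (approx.), and ln(1/19.69) = -2.980111.
y * ln(y/mu) = 1 * -2.980111 = -2.980111.
y - mu = -18.69.
D = 2 * (-2.980111 - -18.69) = 31.419778, which rounds to 31.4198.

31.4198


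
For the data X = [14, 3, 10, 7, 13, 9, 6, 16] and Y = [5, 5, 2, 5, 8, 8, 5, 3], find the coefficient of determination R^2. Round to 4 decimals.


After computing the OLS fit (b0=5.5387, b1=-0.0424):
SSres = 30.6310, SStot = 30.8750.
R^2 = 1 - 30.6310/30.8750 = 0.0079.

0.0079


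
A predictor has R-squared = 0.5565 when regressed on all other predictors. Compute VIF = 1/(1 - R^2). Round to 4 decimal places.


VIF = 1 / (1 - 0.5565).
= 1 / 0.4435 = 2.2548.

2.2548


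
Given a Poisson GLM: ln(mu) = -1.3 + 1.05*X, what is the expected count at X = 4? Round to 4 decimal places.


Compute eta = -1.3 + 1.05 * 4 = 2.9000.
Apply inverse link: mu = e^2.9000 = 18.1741.

18.1741


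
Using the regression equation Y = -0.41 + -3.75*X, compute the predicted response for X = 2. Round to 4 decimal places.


Plug X = 2 into Y = -0.41 + -3.75*X:
Y = -0.41 + -7.5000 = -7.9100.

-7.9100


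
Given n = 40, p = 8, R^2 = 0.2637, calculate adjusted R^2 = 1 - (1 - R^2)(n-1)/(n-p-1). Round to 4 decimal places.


Adjusted R^2 = 1 - (1 - R^2) * (n-1)/(n-p-1).
(1 - R^2) = 0.7363.
(n-1)/(n-p-1) = 39/31.
(1 - R^2) * (n-1) = 0.7363 * 39 = 28.7157.
Divide by (n-p-1): 28.7157 / 31 = 0.9263.
Adj R^2 = 1 - 0.9263 = 0.0737.

0.0737


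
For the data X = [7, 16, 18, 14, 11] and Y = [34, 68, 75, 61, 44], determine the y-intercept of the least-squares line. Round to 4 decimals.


Compute b1 = 3.8984 from the OLS formula.
With xbar = 13.2000 and ybar = 56.4000, the intercept is:
b0 = 56.4000 - 3.8984 * 13.2000 = 4.9412.

4.9412


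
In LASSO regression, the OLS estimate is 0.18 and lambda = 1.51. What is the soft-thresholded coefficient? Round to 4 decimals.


Check: |0.18| = 0.18 vs lambda = 1.51.
Since |beta| <= lambda, the coefficient is set to 0.
Soft-thresholded coefficient = 0.0000.

0.0000


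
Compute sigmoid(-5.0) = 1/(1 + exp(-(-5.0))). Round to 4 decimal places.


First, exp(5.0000) = 148.4132.
Then sigma(z) = 1/(1 + 148.4132) = 0.0067.

0.0067


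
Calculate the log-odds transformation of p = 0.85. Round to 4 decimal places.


Compute the odds: 0.85/0.15 = 5.6667.
Take the natural log: ln(5.6667) = 1.7346.

1.7346


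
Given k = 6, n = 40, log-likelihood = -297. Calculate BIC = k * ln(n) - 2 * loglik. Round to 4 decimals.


ln(40) = 3.688879.
k * ln(n) = 6 * 3.688879 = 22.133274.
-2L = 594.
BIC = 22.133274 + 594 = 616.133274, which rounds to 616.1333.

616.1333


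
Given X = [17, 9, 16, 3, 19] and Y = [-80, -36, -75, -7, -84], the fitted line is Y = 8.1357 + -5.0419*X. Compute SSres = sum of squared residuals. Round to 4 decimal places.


For each point, residual = actual - predicted.
Residuals: [-2.4234, 1.2414, -2.4653, -0.0100, 3.6604].
Sum of squared residuals = 26.8903.

26.8903


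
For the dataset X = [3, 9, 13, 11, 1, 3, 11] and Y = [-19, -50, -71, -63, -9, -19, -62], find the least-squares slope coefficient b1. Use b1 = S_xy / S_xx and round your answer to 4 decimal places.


Calculate xbar = 7.2857, ybar = -41.8571.
S_xx = 139.4286, S_xy = -736.2857.
Using b1 = S_xy / S_xx = -736.2857 / 139.4286, we get b1 = -5.2807.

-5.2807


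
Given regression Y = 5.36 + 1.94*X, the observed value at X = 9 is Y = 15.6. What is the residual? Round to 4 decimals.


Predicted = 5.36 + 1.94 * 9 = 22.8200.
Residual = 15.6 - 22.8200 = -7.2200.

-7.2200


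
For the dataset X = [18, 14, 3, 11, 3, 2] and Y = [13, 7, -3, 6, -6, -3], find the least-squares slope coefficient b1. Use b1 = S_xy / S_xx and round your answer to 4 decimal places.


Calculate xbar = 8.5000, ybar = 2.3333.
S_xx = 229.5000, S_xy = 246.0000.
Using b1 = S_xy / S_xx = 246.0000 / 229.5000, we get b1 = 1.0719.

1.0719


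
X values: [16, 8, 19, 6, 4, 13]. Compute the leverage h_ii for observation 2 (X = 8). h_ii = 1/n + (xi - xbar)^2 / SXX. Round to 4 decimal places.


Mean of X: xbar = 11.0000.
SXX = 176.0000.
For X = 8: h = 1/6 + (8 - 11.0000)^2/176.0000 = 0.2178.

0.2178


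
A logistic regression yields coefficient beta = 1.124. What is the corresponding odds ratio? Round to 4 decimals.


The odds ratio is computed as:
OR = e^(1.124) = 3.0771.

3.0771


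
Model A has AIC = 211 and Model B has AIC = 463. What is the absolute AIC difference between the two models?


Compute |211 - 463| = 252.
Model A has the smaller AIC.

252


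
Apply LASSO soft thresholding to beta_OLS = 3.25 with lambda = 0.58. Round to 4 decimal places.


Absolute value: |3.25| = 3.25.
Compare to lambda = 0.58.
Since |beta| > lambda, coefficient = sign(beta)*(|beta| - lambda) = 2.6700.

2.6700


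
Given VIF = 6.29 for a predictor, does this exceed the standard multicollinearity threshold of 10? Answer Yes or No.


Check: VIF = 6.29 vs threshold = 10.
Since 6.29 < 10, the answer is No.

No


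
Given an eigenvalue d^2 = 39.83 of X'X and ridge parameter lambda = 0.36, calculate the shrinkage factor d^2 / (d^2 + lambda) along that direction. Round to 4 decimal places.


Compute the denominator: 39.83 + 0.36 = 40.1900.
Shrinkage factor = 39.83 / 40.1900 = 0.9910.

0.9910


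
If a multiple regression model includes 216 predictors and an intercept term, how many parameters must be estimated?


Including the intercept, the model has 216 predictor coefficients + 1 intercept.
Total = 217.

217


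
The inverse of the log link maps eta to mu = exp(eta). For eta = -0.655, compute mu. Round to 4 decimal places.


mu = exp(eta) = exp(-0.655).
= 0.5194.

0.5194


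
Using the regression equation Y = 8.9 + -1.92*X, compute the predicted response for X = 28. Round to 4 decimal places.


Substitute X = 28 into the equation:
Y = 8.9 + -1.92 * 28 = 8.9 + -53.7600 = -44.8600.

-44.8600


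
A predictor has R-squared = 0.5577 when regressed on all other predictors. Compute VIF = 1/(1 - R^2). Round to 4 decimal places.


Denominator: 1 - 0.5577 = 0.4423.
VIF = 1 / 0.4423 = 2.2609.

2.2609


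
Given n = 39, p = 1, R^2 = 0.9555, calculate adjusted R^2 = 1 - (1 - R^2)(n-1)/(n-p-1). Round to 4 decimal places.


Plug in: Adj R^2 = 1 - (1 - 0.9555) * 38/37.
= 1 - 0.0445 * 38/37
= 1 - 1.6910 / 37
= 1 - 0.0457 = 0.9543.

0.9543


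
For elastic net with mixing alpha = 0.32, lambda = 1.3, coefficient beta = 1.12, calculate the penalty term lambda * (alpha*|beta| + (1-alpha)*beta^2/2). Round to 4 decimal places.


Compute:
L1 = 0.32 * 1.12 = 0.3584.
L2 = 0.68 * 1.12^2 / 2 = 0.4265.
Penalty = 1.3 * (0.3584 + 0.4265) = 1.0204.

1.0204


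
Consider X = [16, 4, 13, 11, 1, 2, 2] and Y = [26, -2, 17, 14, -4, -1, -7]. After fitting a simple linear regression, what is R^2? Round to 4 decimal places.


The fitted line is Y = -8.0414 + 2.0263*X.
SSres = 30.6992, SStot = 966.8571.
R^2 = 1 - SSres/SStot = 0.9682.

0.9682


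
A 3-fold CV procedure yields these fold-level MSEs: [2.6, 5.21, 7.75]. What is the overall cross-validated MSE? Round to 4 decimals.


Sum of fold MSEs = 15.5600.
Average = 15.5600 / 3 = 5.1867.

5.1867


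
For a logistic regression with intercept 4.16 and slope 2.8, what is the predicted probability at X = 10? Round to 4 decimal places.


Compute z = 4.16 + (2.8)(10) = 32.1600.
exp(-z) = 0.0000.
P = 1/(1 + 0.0000) = 1.0000.

1.0000


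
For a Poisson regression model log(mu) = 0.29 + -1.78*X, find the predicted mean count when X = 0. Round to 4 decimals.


Compute eta = 0.29 + -1.78 * 0 = 0.2900.
Apply inverse link: mu = e^0.2900 = 1.3364.

1.3364


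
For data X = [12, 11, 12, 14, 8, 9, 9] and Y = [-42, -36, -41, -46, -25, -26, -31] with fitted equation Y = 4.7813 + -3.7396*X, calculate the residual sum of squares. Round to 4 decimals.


Predicted values from Y = 4.7813 + -3.7396*X.
Residuals: [-1.9061, 0.3543, -0.9061, 1.5731, 0.1355, 2.8751, -2.1249].
SSres = 19.8542.

19.8542


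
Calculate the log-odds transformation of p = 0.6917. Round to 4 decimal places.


1 - p = 0.3083.
p/(1-p) = 2.2436.
logit = ln(2.2436) = 0.8081.

0.8081


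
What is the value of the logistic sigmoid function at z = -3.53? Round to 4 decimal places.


Compute exp(3.5300) = 34.1240.
Sigmoid = 1 / (1 + 34.1240) = 1 / 35.1240 = 0.0285.

0.0285


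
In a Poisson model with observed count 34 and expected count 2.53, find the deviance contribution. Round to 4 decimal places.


y/mu = 34/2.53 = 13.438735 (approx.), and ln(34/2.53) = 2.598141.
y * ln(y/mu) = 34 * 2.598141 = 88.336794.
y - mu = 31.47.
D = 2 * (88.336794 - 31.47) = 113.733588, which rounds to 113.7336.

113.7336


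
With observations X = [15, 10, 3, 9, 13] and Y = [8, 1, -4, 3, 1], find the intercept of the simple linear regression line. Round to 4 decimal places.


Compute b1 = 0.8095 from the OLS formula.
With xbar = 10.0000 and ybar = 1.8000, the intercept is:
b0 = 1.8000 - 0.8095 * 10.0000 = -6.2952.

-6.2952


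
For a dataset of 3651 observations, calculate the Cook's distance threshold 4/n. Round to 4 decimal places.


Cook's distance cutoff = 4/n = 4/3651.
= 0.0011.

0.0011


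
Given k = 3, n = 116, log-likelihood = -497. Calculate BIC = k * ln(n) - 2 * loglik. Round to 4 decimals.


ln(116) = 4.753590.
k * ln(n) = 3 * 4.753590 = 14.260770.
-2L = 994.
BIC = 14.260770 + 994 = 1008.260770, which rounds to 1008.2608.

1008.2608


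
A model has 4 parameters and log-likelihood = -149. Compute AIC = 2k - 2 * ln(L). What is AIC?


AIC = 2k - 2*loglik = 2(4) - 2(-149).
= 8 + 298 = 306.

306


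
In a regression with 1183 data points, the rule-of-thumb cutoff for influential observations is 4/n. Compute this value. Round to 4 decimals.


Cook's distance cutoff = 4/n = 4/1183.
= 0.0034.

0.0034


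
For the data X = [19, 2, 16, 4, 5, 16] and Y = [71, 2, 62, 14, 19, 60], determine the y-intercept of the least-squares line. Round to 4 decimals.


Compute b1 = 3.9663 from the OLS formula.
With xbar = 10.3333 and ybar = 38.0000, the intercept is:
b0 = 38.0000 - 3.9663 * 10.3333 = -2.9856.

-2.9856


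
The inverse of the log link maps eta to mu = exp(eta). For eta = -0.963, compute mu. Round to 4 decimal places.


Apply the inverse link:
mu = e^-0.963 = 0.3817.

0.3817


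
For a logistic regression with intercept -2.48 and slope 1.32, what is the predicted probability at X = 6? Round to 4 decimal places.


z = -2.48 + 1.32 * 6 = 5.4400.
Sigmoid: P = 1 / (1 + exp(-5.4400)) = 0.9957.

0.9957


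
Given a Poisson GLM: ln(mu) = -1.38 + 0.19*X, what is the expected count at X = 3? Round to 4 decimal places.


Linear predictor: eta = -1.38 + (0.19)(3) = -0.8100.
Expected count: mu = exp(-0.8100) = 0.4449.

0.4449


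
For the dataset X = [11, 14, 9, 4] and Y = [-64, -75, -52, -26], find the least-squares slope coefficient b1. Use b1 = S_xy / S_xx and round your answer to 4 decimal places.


The sample means are xbar = 9.5000 and ybar = -54.2500.
Compute S_xx = 53.0000 and S_xy = -264.5000.
Slope b1 = S_xy / S_xx = -264.5000 / 53.0000 = -4.9906.

-4.9906


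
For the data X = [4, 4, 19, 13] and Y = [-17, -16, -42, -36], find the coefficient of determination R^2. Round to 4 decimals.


Fit the OLS line: b0 = -9.9722, b1 = -1.7778.
SSres = 12.7500.
SStot = 524.7500.
R^2 = 1 - 12.7500/524.7500 = 0.9757.

0.9757


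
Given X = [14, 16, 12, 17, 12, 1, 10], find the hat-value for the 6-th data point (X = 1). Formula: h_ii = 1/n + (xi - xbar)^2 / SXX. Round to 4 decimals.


n = 7, xbar = 11.7143.
SXX = sum((xi - xbar)^2) = 169.4286.
h = 1/7 + (1 - 11.7143)^2 / 169.4286 = 0.8204.

0.8204


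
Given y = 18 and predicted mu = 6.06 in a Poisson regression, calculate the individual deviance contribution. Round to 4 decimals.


y/mu = 18/6.06 = 2.970297 (approx.), and ln(18/6.06) = 1.088662.
y * ln(y/mu) = 18 * 1.088662 = 19.595916.
y - mu = 11.94.
D = 2 * (19.595916 - 11.94) = 15.311832, which rounds to 15.3118.

15.3118


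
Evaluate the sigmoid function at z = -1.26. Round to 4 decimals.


Compute exp(1.2600) = 3.5254.
Sigmoid = 1 / (1 + 3.5254) = 1 / 4.5254 = 0.2210.

0.2210


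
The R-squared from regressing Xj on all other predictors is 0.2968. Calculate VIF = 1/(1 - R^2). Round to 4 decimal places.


Using VIF = 1/(1 - R^2_j):
1 - 0.2968 = 0.7032.
VIF = 1.4221.

1.4221


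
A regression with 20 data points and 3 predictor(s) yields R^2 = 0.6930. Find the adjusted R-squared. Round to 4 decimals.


Plug in: Adj R^2 = 1 - (1 - 0.6930) * 19/16.
= 1 - 0.3070 * 19/16
= 1 - 5.8330 / 16
= 1 - 0.3646 = 0.6354.

0.6354


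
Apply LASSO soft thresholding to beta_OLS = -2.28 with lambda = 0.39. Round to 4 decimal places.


Absolute value: |-2.28| = 2.28.
Compare to lambda = 0.39.
Since |beta| > lambda, coefficient = sign(beta)*(|beta| - lambda) = -1.8900.

-1.8900


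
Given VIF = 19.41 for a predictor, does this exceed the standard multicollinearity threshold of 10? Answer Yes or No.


The threshold is 10.
VIF = 19.41 is >= 10.
Multicollinearity indication: Yes.

Yes


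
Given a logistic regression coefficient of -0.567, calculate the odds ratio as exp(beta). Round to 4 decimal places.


The odds ratio is computed as:
OR = e^(-0.567) = 0.5672.

0.5672


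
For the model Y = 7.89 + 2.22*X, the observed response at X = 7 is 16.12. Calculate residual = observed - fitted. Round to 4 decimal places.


Compute yhat = 7.89 + (2.22)(7) = 23.4300.
Residual = actual - predicted = 16.12 - 23.4300 = -7.3100.

-7.3100


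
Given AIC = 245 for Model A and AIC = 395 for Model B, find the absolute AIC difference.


Absolute difference = |245 - 395| = 150.
The model with lower AIC (A) is preferred.

150
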